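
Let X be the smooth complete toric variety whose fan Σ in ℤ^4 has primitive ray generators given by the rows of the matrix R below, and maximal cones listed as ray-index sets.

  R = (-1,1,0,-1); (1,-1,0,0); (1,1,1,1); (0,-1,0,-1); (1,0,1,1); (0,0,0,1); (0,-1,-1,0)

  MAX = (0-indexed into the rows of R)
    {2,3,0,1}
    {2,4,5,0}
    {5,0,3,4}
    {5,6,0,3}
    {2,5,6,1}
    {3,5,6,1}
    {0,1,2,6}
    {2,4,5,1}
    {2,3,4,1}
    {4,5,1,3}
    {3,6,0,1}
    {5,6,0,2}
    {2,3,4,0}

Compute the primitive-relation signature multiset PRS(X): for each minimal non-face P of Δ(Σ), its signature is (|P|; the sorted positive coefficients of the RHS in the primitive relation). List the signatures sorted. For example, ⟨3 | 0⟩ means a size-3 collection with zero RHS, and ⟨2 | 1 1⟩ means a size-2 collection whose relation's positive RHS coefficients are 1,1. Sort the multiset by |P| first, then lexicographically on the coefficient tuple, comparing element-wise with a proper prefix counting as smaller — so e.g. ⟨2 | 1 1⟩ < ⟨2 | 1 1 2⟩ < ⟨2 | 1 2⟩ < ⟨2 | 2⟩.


Primitive collections (5):

  P = {4,6}:  v_{4} + v_{6} = v_{1} + v_{5}  ⇒ sig = ⟨2 | 1 1⟩
  P = {0,1,5}:  v_{0} + v_{1} + v_{5} = 0  ⇒ sig = ⟨3 | 0⟩
  P = {2,3,5}:  v_{2} + v_{3} + v_{5} = v_{4}  ⇒ sig = ⟨3 | 1⟩
  P = {2,3,6}:  v_{2} + v_{3} + v_{6} = v_{1}  ⇒ sig = ⟨3 | 1⟩
  P = {0,1,4}:  v_{0} + v_{1} + v_{4} = v_{2} + v_{3}  ⇒ sig = ⟨3 | 1 1⟩

Hence PRS(X_Σ) =
    |P|=2: 1 collection, coeffs (1,1)
    |P|=3: 4 collections, coeffs (), (1), (1), (1,1)


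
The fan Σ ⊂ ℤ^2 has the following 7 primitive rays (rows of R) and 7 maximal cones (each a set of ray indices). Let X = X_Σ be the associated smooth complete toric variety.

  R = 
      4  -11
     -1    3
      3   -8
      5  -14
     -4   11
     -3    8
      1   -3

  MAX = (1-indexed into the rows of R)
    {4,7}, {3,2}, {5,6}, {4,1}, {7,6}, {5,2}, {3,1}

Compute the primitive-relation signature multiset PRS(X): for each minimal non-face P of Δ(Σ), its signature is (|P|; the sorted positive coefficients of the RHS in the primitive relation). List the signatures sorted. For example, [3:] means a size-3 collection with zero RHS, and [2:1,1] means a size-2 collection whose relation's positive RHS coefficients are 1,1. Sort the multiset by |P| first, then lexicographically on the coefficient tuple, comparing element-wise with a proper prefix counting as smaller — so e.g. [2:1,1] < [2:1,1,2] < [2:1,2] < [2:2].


|primitive collections| = 14. Relations:

  • {1,5}:  v_{1} + v_{5} = 0  ⟹  sig = [2:]
  • {2,7}:  v_{2} + v_{7} = 0  ⟹  sig = [2:]
  • {3,6}:  v_{3} + v_{6} = 0  ⟹  sig = [2:]
  • {1,2}:  v_{1} + v_{2} = v_{3}  ⟹  sig = [2:1]
  • {1,6}:  v_{1} + v_{6} = v_{7}  ⟹  sig = [2:1]
  • {1,7}:  v_{1} + v_{7} = v_{4}  ⟹  sig = [2:1]
  • {2,4}:  v_{2} + v_{4} = v_{1}  ⟹  sig = [2:1]
  • {2,6}:  v_{2} + v_{6} = v_{5}  ⟹  sig = [2:1]
  • {3,5}:  v_{3} + v_{5} = v_{2}  ⟹  sig = [2:1]
  • {3,7}:  v_{3} + v_{7} = v_{1}  ⟹  sig = [2:1]
  • {4,5}:  v_{4} + v_{5} = v_{7}  ⟹  sig = [2:1]
  • {5,7}:  v_{5} + v_{7} = v_{6}  ⟹  sig = [2:1]
  • {3,4}:  v_{3} + v_{4} = 2·v_{1}  ⟹  sig = [2:2]
  • {4,6}:  v_{4} + v_{6} = 2·v_{7}  ⟹  sig = [2:2]

Signatures (|P|; sorted positive RHS coefficients), sorted:
    [2:]
    [2:]
    [2:]
    [2:1]
    [2:1]
    [2:1]
    [2:1]
    [2:1]
    [2:1]
    [2:1]
    [2:1]
    [2:1]
    [2:2]
    [2:2]


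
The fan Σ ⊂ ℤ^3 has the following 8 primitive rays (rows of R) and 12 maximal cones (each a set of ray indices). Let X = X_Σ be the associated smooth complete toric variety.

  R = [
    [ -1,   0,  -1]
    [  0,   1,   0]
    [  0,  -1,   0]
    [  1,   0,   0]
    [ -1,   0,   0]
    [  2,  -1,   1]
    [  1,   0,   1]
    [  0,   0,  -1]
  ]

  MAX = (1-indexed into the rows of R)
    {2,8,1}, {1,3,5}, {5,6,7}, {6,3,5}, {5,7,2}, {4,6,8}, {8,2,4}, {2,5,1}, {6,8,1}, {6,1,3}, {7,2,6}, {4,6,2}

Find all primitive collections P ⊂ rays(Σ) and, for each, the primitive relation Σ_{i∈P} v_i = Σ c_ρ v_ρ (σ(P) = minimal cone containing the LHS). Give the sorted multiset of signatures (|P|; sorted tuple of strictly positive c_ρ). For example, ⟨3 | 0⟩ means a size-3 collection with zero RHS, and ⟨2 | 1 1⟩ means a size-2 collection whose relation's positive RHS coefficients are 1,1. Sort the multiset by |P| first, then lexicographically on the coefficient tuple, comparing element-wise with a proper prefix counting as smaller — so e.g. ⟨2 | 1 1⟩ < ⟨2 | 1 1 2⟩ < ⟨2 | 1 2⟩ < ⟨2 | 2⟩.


Σ has 14 primitive collections:

  P={1,7}:  v_{1} + v_{7} = 0  so sig = ⟨2 | 0⟩
  P={2,3}:  v_{2} + v_{3} = 0  so sig = ⟨2 | 0⟩
  P={4,5}:  v_{4} + v_{5} = 0  so sig = ⟨2 | 0⟩
  P={1,4}:  v_{1} + v_{4} = v_{8}  so sig = ⟨2 | 1⟩
  P={5,8}:  v_{5} + v_{8} = v_{1}  so sig = ⟨2 | 1⟩
  P={7,8}:  v_{7} + v_{8} = v_{4}  so sig = ⟨2 | 1⟩
  P={3,4}:  v_{3} + v_{4} = v_{1} + v_{6}  so sig = ⟨2 | 1 1⟩
  P={3,7}:  v_{3} + v_{7} = v_{5} + v_{6}  so sig = ⟨2 | 1 1⟩
  P={4,7}:  v_{4} + v_{7} = v_{2} + v_{6}  so sig = ⟨2 | 1 1⟩
  P={3,8}:  v_{3} + v_{8} = 2·v_{1} + v_{6}  so sig = ⟨2 | 1 2⟩
  P={1,2,6}:  v_{1} + v_{2} + v_{6} = v_{4}  so sig = ⟨3 | 1⟩
  P={1,5,6}:  v_{1} + v_{5} + v_{6} = v_{3}  so sig = ⟨3 | 1⟩
  P={2,5,6}:  v_{2} + v_{5} + v_{6} = v_{7}  so sig = ⟨3 | 1⟩
  P={2,6,8}:  v_{2} + v_{6} + v_{8} = 2·v_{4}  so sig = ⟨3 | 2⟩

Signatures (|P|; sorted positive RHS coefficients), sorted:
{ ⟨2 | 0⟩ ×3,  ⟨2 | 1⟩ ×3,  ⟨2 | 1 1⟩ ×3,  ⟨2 | 1 2⟩,  ⟨3 | 1⟩ ×3,  ⟨3 | 2⟩ }


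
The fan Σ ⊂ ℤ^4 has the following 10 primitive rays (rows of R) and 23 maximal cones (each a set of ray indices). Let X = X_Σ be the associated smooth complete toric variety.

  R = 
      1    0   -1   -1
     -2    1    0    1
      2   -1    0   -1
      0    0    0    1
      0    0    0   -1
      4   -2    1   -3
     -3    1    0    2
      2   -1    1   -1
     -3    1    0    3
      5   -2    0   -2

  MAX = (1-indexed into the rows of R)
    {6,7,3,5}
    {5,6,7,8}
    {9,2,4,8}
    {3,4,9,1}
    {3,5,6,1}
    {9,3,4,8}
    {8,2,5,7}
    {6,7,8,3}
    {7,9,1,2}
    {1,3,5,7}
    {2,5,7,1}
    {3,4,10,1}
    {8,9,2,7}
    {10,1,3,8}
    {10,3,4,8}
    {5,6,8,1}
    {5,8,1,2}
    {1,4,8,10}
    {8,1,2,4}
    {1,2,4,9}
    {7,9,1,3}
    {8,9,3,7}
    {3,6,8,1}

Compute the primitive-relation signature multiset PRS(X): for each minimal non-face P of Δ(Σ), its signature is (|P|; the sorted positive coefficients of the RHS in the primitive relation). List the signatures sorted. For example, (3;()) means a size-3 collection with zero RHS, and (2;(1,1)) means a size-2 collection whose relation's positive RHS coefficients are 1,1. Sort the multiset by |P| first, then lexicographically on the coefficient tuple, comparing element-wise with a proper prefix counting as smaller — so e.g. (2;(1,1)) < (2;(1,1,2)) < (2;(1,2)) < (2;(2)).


Minimal non-faces — 17 found among 10 rays, 23 max cones:

  P={2,3}:  v_{2} + v_{3} = 0  →  sig = (2;())
  P={4,5}:  v_{4} + v_{5} = 0  →  sig = (2;())
  P={4,7}:  v_{4} + v_{7} = v_{9}  →  sig = (2;(1))
  P={5,9}:  v_{5} + v_{9} = v_{7}  →  sig = (2;(1))
  P={2,6}:  v_{2} + v_{6} = v_{5} + v_{8}  →  sig = (2;(1,1))
  P={4,6}:  v_{4} + v_{6} = v_{3} + v_{8}  →  sig = (2;(1,1))
  P={7,10}:  v_{7} + v_{10} = v_{3} + v_{4}  →  sig = (2;(1,1))
  P={2,10}:  v_{2} + v_{10} = v_{1} + v_{4} + v_{8}  →  sig = (2;(1,1,1))
  P={5,10}:  v_{5} + v_{10} = v_{1} + v_{3} + v_{8}  →  sig = (2;(1,1,1))
  P={6,9}:  v_{6} + v_{9} = v_{3} + v_{7} + v_{8}  →  sig = (2;(1,1,1))
  P={9,10}:  v_{9} + v_{10} = v_{3} + 2·v_{4}  →  sig = (2;(1,2))
  P={6,10}:  v_{6} + v_{10} = v_{1} + 2·v_{3} + 2·v_{8}  →  sig = (2;(1,2,2))
  P={1,7,8}:  v_{1} + v_{7} + v_{8} = 0  →  sig = (3;())
  P={1,8,9}:  v_{1} + v_{8} + v_{9} = v_{4}  →  sig = (3;(1))
  P={3,5,8}:  v_{3} + v_{5} + v_{8} = v_{6}  →  sig = (3;(1))
  P={1,6,7}:  v_{1} + v_{6} + v_{7} = v_{3} + v_{5}  →  sig = (3;(1,1))
  P={1,3,4,8}:  v_{1} + v_{3} + v_{4} + v_{8} = v_{10}  →  sig = (4;(1))

so the primitive-relation signature multiset is
    |P|=2: 12 collections, coeffs (), (), (1), (1), (1,1), (1,1), (1,1), (1,1,1), (1,1,1), (1,1,1), (1,2), (1,2,2)
    |P|=3: 4 collections, coeffs (), (1), (1), (1,1)
    |P|=4: 1 collection, coeffs (1)


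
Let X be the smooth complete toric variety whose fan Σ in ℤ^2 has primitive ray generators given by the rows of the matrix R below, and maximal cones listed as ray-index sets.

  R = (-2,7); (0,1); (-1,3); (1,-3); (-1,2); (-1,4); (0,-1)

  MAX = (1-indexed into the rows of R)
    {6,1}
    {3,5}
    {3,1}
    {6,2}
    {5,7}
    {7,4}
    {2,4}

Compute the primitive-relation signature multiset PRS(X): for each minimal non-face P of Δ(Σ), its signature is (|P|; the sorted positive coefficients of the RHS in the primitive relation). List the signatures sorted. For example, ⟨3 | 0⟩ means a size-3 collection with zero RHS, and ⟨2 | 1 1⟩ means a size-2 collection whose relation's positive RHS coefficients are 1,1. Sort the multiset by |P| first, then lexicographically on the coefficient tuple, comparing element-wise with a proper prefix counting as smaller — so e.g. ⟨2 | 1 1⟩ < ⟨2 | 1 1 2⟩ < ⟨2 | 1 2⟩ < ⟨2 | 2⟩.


|primitive collections| = 14. Relations:

  P = {2,7}:  v_{2} + v_{7} = 0 ; sig = ⟨2 | 0⟩
  P = {3,4}:  v_{3} + v_{4} = 0 ; sig = ⟨2 | 0⟩
  P = {1,4}:  v_{1} + v_{4} = v_{6} ; sig = ⟨2 | 1⟩
  P = {2,3}:  v_{2} + v_{3} = v_{6} ; sig = ⟨2 | 1⟩
  P = {2,5}:  v_{2} + v_{5} = v_{3} ; sig = ⟨2 | 1⟩
  P = {3,6}:  v_{3} + v_{6} = v_{1} ; sig = ⟨2 | 1⟩
  P = {3,7}:  v_{3} + v_{7} = v_{5} ; sig = ⟨2 | 1⟩
  P = {4,5}:  v_{4} + v_{5} = v_{7} ; sig = ⟨2 | 1⟩
  P = {4,6}:  v_{4} + v_{6} = v_{2} ; sig = ⟨2 | 1⟩
  P = {6,7}:  v_{6} + v_{7} = v_{3} ; sig = ⟨2 | 1⟩
  P = {1,2}:  v_{1} + v_{2} = 2·v_{6} ; sig = ⟨2 | 2⟩
  P = {1,7}:  v_{1} + v_{7} = 2·v_{3} ; sig = ⟨2 | 2⟩
  P = {5,6}:  v_{5} + v_{6} = 2·v_{3} ; sig = ⟨2 | 2⟩
  P = {1,5}:  v_{1} + v_{5} = 3·v_{3} ; sig = ⟨2 | 3⟩

Sorted signature multiset PRS(X):
{ ⟨2 | 0⟩ ×2,  ⟨2 | 1⟩ ×8,  ⟨2 | 2⟩ ×3,  ⟨2 | 3⟩ }


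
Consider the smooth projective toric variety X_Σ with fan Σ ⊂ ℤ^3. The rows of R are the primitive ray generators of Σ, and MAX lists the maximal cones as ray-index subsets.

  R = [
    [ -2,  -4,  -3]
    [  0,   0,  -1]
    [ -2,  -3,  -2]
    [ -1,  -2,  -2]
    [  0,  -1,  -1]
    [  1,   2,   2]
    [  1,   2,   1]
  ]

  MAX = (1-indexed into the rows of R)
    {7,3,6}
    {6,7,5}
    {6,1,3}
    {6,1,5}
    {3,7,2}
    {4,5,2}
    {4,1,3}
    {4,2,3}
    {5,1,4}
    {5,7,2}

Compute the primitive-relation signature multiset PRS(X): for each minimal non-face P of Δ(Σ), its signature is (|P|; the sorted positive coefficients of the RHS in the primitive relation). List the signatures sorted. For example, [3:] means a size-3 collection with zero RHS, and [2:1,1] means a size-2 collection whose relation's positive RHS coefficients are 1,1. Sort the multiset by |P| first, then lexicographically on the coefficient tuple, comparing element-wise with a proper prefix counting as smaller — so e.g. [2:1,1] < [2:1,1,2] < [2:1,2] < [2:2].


Σ has 6 primitive collections:

  • {4,6}:  v_{4} + v_{6} = 0  ⇒ sig = [2:]
  • {1,7}:  v_{1} + v_{7} = v_{4}  ⇒ sig = [2:1]
  • {2,6}:  v_{2} + v_{6} = v_{7}  ⇒ sig = [2:1]
  • {3,5}:  v_{3} + v_{5} = v_{1}  ⇒ sig = [2:1]
  • {4,7}:  v_{4} + v_{7} = v_{2}  ⇒ sig = [2:1]
  • {1,2}:  v_{1} + v_{2} = 2·v_{4}  ⇒ sig = [2:2]

Sorted signature multiset PRS(X):
{ [2:],  [2:1] ×4,  [2:2] }


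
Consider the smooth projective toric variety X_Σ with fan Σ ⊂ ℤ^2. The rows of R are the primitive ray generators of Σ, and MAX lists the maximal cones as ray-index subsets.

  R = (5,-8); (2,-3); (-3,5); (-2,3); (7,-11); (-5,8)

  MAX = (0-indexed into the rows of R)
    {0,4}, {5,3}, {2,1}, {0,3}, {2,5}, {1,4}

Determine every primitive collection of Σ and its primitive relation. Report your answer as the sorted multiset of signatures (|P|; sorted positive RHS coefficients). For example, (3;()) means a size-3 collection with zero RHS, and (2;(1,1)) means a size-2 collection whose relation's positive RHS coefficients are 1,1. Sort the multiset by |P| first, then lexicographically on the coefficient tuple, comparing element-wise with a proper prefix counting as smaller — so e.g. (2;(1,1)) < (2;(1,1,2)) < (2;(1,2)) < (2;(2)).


Minimal non-faces — 9 found among 6 rays, 6 max cones:

  P={0,5}:  v_{0} + v_{5} = 0  ⇒ sig = (2;())
  P={1,3}:  v_{1} + v_{3} = 0  ⇒ sig = (2;())
  P={0,1}:  v_{0} + v_{1} = v_{4}  ⇒ sig = (2;(1))
  P={0,2}:  v_{0} + v_{2} = v_{1}  ⇒ sig = (2;(1))
  P={1,5}:  v_{1} + v_{5} = v_{2}  ⇒ sig = (2;(1))
  P={2,3}:  v_{2} + v_{3} = v_{5}  ⇒ sig = (2;(1))
  P={3,4}:  v_{3} + v_{4} = v_{0}  ⇒ sig = (2;(1))
  P={4,5}:  v_{4} + v_{5} = v_{1}  ⇒ sig = (2;(1))
  P={2,4}:  v_{2} + v_{4} = 2·v_{1}  ⇒ sig = (2;(2))

so the primitive-relation signature multiset is
    (2;())
    (2;())
    (2;(1))
    (2;(1))
    (2;(1))
    (2;(1))
    (2;(1))
    (2;(1))
    (2;(2))


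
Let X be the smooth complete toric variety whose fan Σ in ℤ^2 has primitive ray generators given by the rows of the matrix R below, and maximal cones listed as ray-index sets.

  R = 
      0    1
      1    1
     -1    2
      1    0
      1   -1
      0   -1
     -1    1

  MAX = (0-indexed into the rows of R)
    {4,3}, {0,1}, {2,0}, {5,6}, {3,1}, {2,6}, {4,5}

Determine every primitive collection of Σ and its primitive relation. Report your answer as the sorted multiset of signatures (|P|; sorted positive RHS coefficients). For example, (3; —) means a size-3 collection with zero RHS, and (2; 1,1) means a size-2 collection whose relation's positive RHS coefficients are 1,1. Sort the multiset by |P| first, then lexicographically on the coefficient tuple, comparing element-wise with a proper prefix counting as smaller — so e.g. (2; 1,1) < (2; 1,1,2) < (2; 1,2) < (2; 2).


|primitive collections| = 14. Relations:

  P={0,5}:  v_{0} + v_{5} = 0  so sig = (2; —)
  P={4,6}:  v_{4} + v_{6} = 0  so sig = (2; —)
  P={0,3}:  v_{0} + v_{3} = v_{1}  so sig = (2; 1)
  P={0,4}:  v_{0} + v_{4} = v_{3}  so sig = (2; 1)
  P={0,6}:  v_{0} + v_{6} = v_{2}  so sig = (2; 1)
  P={1,5}:  v_{1} + v_{5} = v_{3}  so sig = (2; 1)
  P={2,4}:  v_{2} + v_{4} = v_{0}  so sig = (2; 1)
  P={2,5}:  v_{2} + v_{5} = v_{6}  so sig = (2; 1)
  P={3,5}:  v_{3} + v_{5} = v_{4}  so sig = (2; 1)
  P={3,6}:  v_{3} + v_{6} = v_{0}  so sig = (2; 1)
  P={1,4}:  v_{1} + v_{4} = 2·v_{3}  so sig = (2; 2)
  P={1,6}:  v_{1} + v_{6} = 2·v_{0}  so sig = (2; 2)
  P={2,3}:  v_{2} + v_{3} = 2·v_{0}  so sig = (2; 2)
  P={1,2}:  v_{1} + v_{2} = 3·v_{0}  so sig = (2; 3)

Signatures (|P|; sorted positive RHS coefficients), sorted:
    (2; —)
    (2; —)
    (2; 1)
    (2; 1)
    (2; 1)
    (2; 1)
    (2; 1)
    (2; 1)
    (2; 1)
    (2; 1)
    (2; 2)
    (2; 2)
    (2; 2)
    (2; 3)


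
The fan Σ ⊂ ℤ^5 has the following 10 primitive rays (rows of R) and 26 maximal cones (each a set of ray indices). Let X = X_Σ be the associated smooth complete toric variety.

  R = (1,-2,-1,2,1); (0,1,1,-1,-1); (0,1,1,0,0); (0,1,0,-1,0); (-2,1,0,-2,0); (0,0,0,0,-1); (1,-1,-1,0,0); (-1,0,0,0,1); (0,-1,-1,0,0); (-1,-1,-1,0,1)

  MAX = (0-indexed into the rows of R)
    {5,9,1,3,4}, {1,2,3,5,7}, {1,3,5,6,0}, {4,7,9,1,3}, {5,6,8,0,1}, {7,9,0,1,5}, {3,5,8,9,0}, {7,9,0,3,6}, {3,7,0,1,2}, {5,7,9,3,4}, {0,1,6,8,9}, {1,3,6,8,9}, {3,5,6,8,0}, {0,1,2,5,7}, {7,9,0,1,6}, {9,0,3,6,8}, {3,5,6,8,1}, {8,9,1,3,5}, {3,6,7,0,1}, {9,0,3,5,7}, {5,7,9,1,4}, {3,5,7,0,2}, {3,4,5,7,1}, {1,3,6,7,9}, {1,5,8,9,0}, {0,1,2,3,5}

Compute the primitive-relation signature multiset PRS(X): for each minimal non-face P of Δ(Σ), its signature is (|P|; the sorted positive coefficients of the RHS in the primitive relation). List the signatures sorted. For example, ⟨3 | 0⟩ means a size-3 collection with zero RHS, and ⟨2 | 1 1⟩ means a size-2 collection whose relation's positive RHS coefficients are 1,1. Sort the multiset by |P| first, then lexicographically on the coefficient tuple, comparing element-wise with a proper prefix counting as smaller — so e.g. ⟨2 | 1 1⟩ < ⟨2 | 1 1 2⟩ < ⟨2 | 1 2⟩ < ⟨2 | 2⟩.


Δ(Σ) — 10 vertices, 14 min non-faces:

  P = {2,8}:  v_{2} + v_{8} = 0 — sig = ⟨2 | 0⟩
  P = {0,4}:  v_{0} + v_{4} = v_{9} — sig = ⟨2 | 1⟩
  P = {2,9}:  v_{2} + v_{9} = v_{7} — sig = ⟨2 | 1⟩
  P = {7,8}:  v_{7} + v_{8} = v_{9} — sig = ⟨2 | 1⟩
  P = {2,6}:  v_{2} + v_{6} = v_{0} + v_{1} + v_{3} — sig = ⟨2 | 1 1 1⟩
  P = {4,6}:  v_{4} + v_{6} = v_{1} + v_{3} + v_{8} + v_{9} — sig = ⟨2 | 1 1 1 1⟩
  P = {2,4}:  v_{2} + v_{4} = v_{1} + v_{3} + v_{5} + 2·v_{7} — sig = ⟨2 | 1 1 1 2⟩
  P = {4,8}:  v_{4} + v_{8} = v_{1} + v_{3} + v_{5} + 2·v_{9} — sig = ⟨2 | 1 1 1 2⟩
  P = {5,6,7}:  v_{5} + v_{6} + v_{7} = v_{8} — sig = ⟨3 | 1⟩
  P = {5,6,9}:  v_{5} + v_{6} + v_{9} = 2·v_{8} — sig = ⟨3 | 2⟩
  P = {0,1,3,8}:  v_{0} + v_{1} + v_{3} + v_{8} = v_{6} — sig = ⟨4 | 1⟩
  P = {0,1,3,9}:  v_{0} + v_{1} + v_{3} + v_{9} = v_{6} + v_{7} — sig = ⟨4 | 1 1⟩
  P = {0,1,3,5,7}:  v_{0} + v_{1} + v_{3} + v_{5} + v_{7} = 0 — sig = ⟨5 | 0⟩
  P = {1,3,5,7,9}:  v_{1} + v_{3} + v_{5} + v_{7} + v_{9} = v_{4} — sig = ⟨5 | 1⟩

Signatures (|P|; sorted positive RHS coefficients), sorted:
[⟨2 | 0⟩, ⟨2 | 1⟩, ⟨2 | 1⟩, ⟨2 | 1⟩, ⟨2 | 1 1 1⟩, ⟨2 | 1 1 1 1⟩, ⟨2 | 1 1 1 2⟩, ⟨2 | 1 1 1 2⟩, ⟨3 | 1⟩, ⟨3 | 2⟩, ⟨4 | 1⟩, ⟨4 | 1 1⟩, ⟨5 | 0⟩, ⟨5 | 1⟩]


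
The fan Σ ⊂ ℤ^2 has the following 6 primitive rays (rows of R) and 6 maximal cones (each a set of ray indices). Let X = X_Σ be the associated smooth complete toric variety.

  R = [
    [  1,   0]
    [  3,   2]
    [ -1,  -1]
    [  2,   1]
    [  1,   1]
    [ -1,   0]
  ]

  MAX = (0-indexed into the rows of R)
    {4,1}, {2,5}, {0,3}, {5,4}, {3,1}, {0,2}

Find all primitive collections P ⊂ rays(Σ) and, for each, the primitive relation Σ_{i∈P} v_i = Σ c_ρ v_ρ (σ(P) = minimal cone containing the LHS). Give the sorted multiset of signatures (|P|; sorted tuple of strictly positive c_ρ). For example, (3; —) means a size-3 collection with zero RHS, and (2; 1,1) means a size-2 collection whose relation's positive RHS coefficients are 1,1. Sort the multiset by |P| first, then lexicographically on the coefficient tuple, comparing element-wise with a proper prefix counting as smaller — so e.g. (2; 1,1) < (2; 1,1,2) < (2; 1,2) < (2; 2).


9 collections generate NE(X_Σ); each relation:

  • {0,5}:  v_{0} + v_{5} = 0 ; sig = (2; —)
  • {2,4}:  v_{2} + v_{4} = 0 ; sig = (2; —)
  • {0,4}:  v_{0} + v_{4} = v_{3} ; sig = (2; 1)
  • {1,2}:  v_{1} + v_{2} = v_{3} ; sig = (2; 1)
  • {2,3}:  v_{2} + v_{3} = v_{0} ; sig = (2; 1)
  • {3,4}:  v_{3} + v_{4} = v_{1} ; sig = (2; 1)
  • {3,5}:  v_{3} + v_{5} = v_{4} ; sig = (2; 1)
  • {0,1}:  v_{0} + v_{1} = 2·v_{3} ; sig = (2; 2)
  • {1,5}:  v_{1} + v_{5} = 2·v_{4} ; sig = (2; 2)

so the primitive-relation signature multiset is
[(2; —), (2; —), (2; 1), (2; 1), (2; 1), (2; 1), (2; 1), (2; 2), (2; 2)]


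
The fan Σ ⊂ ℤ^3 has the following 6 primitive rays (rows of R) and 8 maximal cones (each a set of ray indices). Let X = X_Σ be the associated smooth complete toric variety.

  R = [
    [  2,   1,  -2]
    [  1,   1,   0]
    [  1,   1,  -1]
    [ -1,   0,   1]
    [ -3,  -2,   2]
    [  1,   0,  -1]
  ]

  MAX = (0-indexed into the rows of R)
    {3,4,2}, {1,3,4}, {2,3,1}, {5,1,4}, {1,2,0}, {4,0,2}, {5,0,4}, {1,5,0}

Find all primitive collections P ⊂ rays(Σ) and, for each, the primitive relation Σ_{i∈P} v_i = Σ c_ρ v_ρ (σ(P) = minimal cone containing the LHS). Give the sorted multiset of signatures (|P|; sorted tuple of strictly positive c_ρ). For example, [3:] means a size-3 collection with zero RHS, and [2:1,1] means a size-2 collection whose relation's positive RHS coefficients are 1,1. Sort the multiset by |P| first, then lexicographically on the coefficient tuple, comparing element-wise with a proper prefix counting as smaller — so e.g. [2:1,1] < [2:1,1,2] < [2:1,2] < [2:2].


|primitive collections| = 5. Relations:

  • {3,5}:  v_{3} + v_{5} = 0  ⇒ sig = [2:]
  • {0,3}:  v_{0} + v_{3} = v_{2}  ⇒ sig = [2:1]
  • {2,5}:  v_{2} + v_{5} = v_{0}  ⇒ sig = [2:1]
  • {0,1,4}:  v_{0} + v_{1} + v_{4} = 0  ⇒ sig = [3:]
  • {1,2,4}:  v_{1} + v_{2} + v_{4} = v_{3}  ⇒ sig = [3:1]

so the primitive-relation signature multiset is
    |P|=2: 3 collections, coeffs (), (1), (1)
    |P|=3: 2 collections, coeffs (), (1)


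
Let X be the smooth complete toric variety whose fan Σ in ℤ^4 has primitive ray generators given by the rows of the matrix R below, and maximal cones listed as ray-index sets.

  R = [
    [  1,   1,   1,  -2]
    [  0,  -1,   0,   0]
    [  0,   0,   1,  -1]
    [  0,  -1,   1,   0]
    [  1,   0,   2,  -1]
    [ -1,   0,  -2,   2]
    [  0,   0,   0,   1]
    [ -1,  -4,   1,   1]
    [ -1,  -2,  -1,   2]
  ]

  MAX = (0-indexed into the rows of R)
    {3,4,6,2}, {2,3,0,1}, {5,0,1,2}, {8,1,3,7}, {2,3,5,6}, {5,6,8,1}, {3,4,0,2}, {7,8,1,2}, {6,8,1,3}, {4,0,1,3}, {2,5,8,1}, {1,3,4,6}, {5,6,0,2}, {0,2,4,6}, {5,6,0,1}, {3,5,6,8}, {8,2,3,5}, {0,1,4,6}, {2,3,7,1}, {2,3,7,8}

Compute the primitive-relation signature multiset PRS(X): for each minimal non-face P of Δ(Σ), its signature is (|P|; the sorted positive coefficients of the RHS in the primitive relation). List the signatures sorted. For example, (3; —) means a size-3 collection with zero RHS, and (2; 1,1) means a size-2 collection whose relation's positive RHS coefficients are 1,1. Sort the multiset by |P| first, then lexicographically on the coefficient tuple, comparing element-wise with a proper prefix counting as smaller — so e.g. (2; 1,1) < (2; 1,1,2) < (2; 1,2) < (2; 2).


Δ(Σ) — 9 vertices, 14 min non-faces:

  P={0,8}:  v_{0} + v_{8} = v_{1}  so sig = (2; 1)
  P={4,5}:  v_{4} + v_{5} = v_{6}  so sig = (2; 1)
  P={4,8}:  v_{4} + v_{8} = v_{1} + v_{3} + v_{6}  so sig = (2; 1,1,1)
  P={0,7}:  v_{0} + v_{7} = 2·v_{1} + v_{2} + v_{3}  so sig = (2; 1,1,2)
  P={5,7}:  v_{5} + v_{7} = v_{2} + 2·v_{8}  so sig = (2; 1,2)
  P={6,7}:  v_{6} + v_{7} = 2·v_{3} + v_{8}  so sig = (2; 1,2)
  P={4,7}:  v_{4} + v_{7} = v_{1} + 3·v_{3}  so sig = (2; 1,3)
  P={0,3,5}:  v_{0} + v_{3} + v_{5} = 0  so sig = (3; —)
  P={0,3,6}:  v_{0} + v_{3} + v_{6} = v_{4}  so sig = (3; 1)
  P={1,2,6}:  v_{1} + v_{2} + v_{6} = v_{3}  so sig = (3; 1)
  P={1,3,5}:  v_{1} + v_{3} + v_{5} = v_{8}  so sig = (3; 1)
  P={1,2,4}:  v_{1} + v_{2} + v_{4} = v_{0} + 2·v_{3}  so sig = (3; 1,2)
  P={2,6,8}:  v_{2} + v_{6} + v_{8} = 2·v_{3} + v_{5}  so sig = (3; 1,2)
  P={1,2,3,8}:  v_{1} + v_{2} + v_{3} + v_{8} = v_{7}  so sig = (4; 1)

Signatures (|P|; sorted positive RHS coefficients), sorted:
    (2; 1)
    (2; 1)
    (2; 1,1,1)
    (2; 1,1,2)
    (2; 1,2)
    (2; 1,2)
    (2; 1,3)
    (3; —)
    (3; 1)
    (3; 1)
    (3; 1)
    (3; 1,2)
    (3; 1,2)
    (4; 1)


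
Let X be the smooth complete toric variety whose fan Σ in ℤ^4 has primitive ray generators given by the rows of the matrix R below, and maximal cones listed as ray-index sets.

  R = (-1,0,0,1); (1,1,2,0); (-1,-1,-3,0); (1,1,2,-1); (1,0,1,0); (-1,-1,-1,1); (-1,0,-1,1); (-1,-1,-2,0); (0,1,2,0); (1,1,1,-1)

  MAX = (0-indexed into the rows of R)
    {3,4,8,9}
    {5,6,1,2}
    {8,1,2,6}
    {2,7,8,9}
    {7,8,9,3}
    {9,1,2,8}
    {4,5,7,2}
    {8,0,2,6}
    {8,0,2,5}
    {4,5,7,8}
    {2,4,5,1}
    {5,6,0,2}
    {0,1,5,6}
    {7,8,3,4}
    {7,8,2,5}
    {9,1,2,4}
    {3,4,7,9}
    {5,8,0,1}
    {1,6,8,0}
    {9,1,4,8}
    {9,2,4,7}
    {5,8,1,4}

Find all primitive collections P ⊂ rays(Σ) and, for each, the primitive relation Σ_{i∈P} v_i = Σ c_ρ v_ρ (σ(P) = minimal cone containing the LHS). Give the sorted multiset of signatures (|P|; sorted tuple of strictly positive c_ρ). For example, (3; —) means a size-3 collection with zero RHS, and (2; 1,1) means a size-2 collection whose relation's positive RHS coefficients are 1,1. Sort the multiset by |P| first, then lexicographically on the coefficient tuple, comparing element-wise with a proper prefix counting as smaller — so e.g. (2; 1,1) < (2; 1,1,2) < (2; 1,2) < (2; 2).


18 collections generate NE(X_Σ); each relation:

  P={1,7}:  v_{1} + v_{7} = 0  →  sig = (2; —)
  P={5,9}:  v_{5} + v_{9} = 0  →  sig = (2; —)
  P={0,3}:  v_{0} + v_{3} = v_{8}  →  sig = (2; 1)
  P={0,4}:  v_{0} + v_{4} = v_{1} + v_{5}  →  sig = (2; 1,1)
  P={2,3}:  v_{2} + v_{3} = v_{7} + v_{9}  →  sig = (2; 1,1)
  P={6,7}:  v_{6} + v_{7} = v_{0} + v_{2}  →  sig = (2; 1,1)
  P={0,7}:  v_{0} + v_{7} = v_{2} + v_{5} + v_{8}  →  sig = (2; 1,1,1)
  P={0,9}:  v_{0} + v_{9} = v_{1} + v_{2} + v_{8}  →  sig = (2; 1,1,1)
  P={1,3}:  v_{1} + v_{3} = v_{4} + v_{8} + v_{9}  →  sig = (2; 1,1,1)
  P={3,5}:  v_{3} + v_{5} = v_{4} + v_{7} + v_{8}  →  sig = (2; 1,1,1)
  P={3,6}:  v_{3} + v_{6} = v_{1} + v_{2} + v_{8}  →  sig = (2; 1,1,1)
  P={4,6}:  v_{4} + v_{6} = 2·v_{1} + v_{2} + v_{5}  →  sig = (2; 1,1,2)
  P={6,9}:  v_{6} + v_{9} = 2·v_{1} + 2·v_{2} + v_{8}  →  sig = (2; 1,2,2)
  P={2,4,8}:  v_{2} + v_{4} + v_{8} = 0  →  sig = (3; —)
  P={0,1,2}:  v_{0} + v_{1} + v_{2} = v_{6}  →  sig = (3; 1)
  P={5,6,8}:  v_{5} + v_{6} + v_{8} = 2·v_{0}  →  sig = (3; 2)
  P={1,2,5,8}:  v_{1} + v_{2} + v_{5} + v_{8} = v_{0}  →  sig = (4; 1)
  P={4,7,8,9}:  v_{4} + v_{7} + v_{8} + v_{9} = v_{3}  →  sig = (4; 1)

Sorted signature multiset PRS(X):
{ (2; —) ×2,  (2; 1),  (2; 1,1) ×3,  (2; 1,1,1) ×5,  (2; 1,1,2),  (2; 1,2,2),  (3; —),  (3; 1),  (3; 2),  (4; 1) ×2 }


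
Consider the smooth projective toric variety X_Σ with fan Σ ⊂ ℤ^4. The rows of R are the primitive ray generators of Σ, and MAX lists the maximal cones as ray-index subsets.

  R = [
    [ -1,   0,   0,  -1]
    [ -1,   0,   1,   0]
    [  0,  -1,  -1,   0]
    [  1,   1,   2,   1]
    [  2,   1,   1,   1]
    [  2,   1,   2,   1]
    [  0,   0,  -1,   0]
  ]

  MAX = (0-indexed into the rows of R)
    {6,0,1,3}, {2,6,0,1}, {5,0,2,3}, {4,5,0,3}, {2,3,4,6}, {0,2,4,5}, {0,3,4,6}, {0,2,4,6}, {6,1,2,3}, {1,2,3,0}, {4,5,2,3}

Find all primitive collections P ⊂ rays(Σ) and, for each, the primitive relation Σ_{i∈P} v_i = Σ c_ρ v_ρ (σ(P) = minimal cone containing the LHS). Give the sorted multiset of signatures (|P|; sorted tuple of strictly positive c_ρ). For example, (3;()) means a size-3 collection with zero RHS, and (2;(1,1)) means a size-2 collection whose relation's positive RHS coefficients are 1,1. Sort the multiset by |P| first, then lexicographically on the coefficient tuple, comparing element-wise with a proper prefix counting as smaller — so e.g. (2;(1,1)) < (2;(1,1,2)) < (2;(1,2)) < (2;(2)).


|primitive collections| = 5. Relations:

  • {1,4}:  v_{1} + v_{4} = v_{3} ; sig = (2;(1))
  • {5,6}:  v_{5} + v_{6} = v_{4} ; sig = (2;(1))
  • {1,5}:  v_{1} + v_{5} = v_{0} + v_{2} + 2·v_{3} ; sig = (2;(1,1,2))
  • {0,2,3,6}:  v_{0} + v_{2} + v_{3} + v_{6} = 0 ; sig = (4;())
  • {0,2,3,4}:  v_{0} + v_{2} + v_{3} + v_{4} = v_{5} ; sig = (4;(1))

Sorted signature multiset PRS(X):
{ (2;(1)) ×2,  (2;(1,1,2)),  (4;()),  (4;(1)) }


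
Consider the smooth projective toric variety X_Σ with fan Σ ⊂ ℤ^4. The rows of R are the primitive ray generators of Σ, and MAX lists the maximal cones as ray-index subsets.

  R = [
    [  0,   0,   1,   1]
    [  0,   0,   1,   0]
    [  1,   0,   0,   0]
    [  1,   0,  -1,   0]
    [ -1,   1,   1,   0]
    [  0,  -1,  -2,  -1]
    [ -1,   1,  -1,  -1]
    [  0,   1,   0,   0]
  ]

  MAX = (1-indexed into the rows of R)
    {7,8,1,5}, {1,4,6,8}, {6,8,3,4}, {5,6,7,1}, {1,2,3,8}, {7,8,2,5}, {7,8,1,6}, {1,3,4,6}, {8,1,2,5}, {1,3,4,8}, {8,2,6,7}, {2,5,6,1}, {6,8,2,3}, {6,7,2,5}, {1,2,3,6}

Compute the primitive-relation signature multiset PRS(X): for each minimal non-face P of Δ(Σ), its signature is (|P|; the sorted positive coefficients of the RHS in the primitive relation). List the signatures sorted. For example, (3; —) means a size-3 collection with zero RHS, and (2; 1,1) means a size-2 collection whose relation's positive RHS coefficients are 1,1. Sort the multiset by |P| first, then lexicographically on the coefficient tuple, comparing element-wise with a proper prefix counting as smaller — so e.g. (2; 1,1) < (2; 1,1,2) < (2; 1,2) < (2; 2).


9 minimal non-faces of Δ(Σ) (on 8 rays):

  P = {2,4}:  v_{2} + v_{4} = v_{3}  →  sig = (2; 1)
  P = {4,5}:  v_{4} + v_{5} = v_{8}  →  sig = (2; 1)
  P = {3,5}:  v_{3} + v_{5} = v_{2} + v_{8}  →  sig = (2; 1,1)
  P = {3,7}:  v_{3} + v_{7} = v_{2} + v_{6} + 2·v_{8}  →  sig = (2; 1,1,2)
  P = {4,7}:  v_{4} + v_{7} = v_{6} + 2·v_{8}  →  sig = (2; 1,2)
  P = {1,2,7}:  v_{1} + v_{2} + v_{7} = v_{5}  →  sig = (3; 1)
  P = {5,6,8}:  v_{5} + v_{6} + v_{8} = v_{7}  →  sig = (3; 1)
  P = {1,2,6,8}:  v_{1} + v_{2} + v_{6} + v_{8} = 0  →  sig = (4; —)
  P = {1,3,6,8}:  v_{1} + v_{3} + v_{6} + v_{8} = v_{4}  →  sig = (4; 1)

Sorted signature multiset PRS(X):
[(2; 1), (2; 1), (2; 1,1), (2; 1,1,2), (2; 1,2), (3; 1), (3; 1), (4; —), (4; 1)]


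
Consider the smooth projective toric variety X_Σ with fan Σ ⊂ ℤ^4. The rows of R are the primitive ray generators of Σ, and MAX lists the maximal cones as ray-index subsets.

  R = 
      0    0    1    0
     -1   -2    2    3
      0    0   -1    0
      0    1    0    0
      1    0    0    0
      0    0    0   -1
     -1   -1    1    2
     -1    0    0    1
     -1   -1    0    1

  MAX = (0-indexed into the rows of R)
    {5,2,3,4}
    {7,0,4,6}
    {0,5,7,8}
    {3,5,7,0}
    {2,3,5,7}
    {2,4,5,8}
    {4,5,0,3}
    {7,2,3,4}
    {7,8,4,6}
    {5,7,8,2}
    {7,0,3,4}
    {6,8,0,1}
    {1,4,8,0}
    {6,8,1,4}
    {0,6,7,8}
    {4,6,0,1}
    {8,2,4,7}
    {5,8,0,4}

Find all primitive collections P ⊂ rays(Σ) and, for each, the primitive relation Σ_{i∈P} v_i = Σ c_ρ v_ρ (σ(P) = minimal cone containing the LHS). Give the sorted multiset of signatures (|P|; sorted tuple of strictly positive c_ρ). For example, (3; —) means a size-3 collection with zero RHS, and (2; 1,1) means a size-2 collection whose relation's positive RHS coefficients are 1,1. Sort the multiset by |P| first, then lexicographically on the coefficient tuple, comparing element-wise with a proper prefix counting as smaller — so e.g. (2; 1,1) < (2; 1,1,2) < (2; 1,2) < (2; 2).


Primitive collections (12):

  • {0,2}:  v_{0} + v_{2} = 0  ⇒ sig = (2; —)
  • {3,8}:  v_{3} + v_{8} = v_{7}  ⇒ sig = (2; 1)
  • {5,6}:  v_{5} + v_{6} = v_{0} + v_{8}  ⇒ sig = (2; 1,1)
  • {1,2}:  v_{1} + v_{2} = v_{4} + v_{6} + v_{8}  ⇒ sig = (2; 1,1,1)
  • {2,6}:  v_{2} + v_{6} = v_{4} + v_{7} + v_{8}  ⇒ sig = (2; 1,1,1)
  • {1,3}:  v_{1} + v_{3} = v_{0} + v_{4} + v_{6} + v_{7}  ⇒ sig = (2; 1,1,1,1)
  • {3,6}:  v_{3} + v_{6} = v_{0} + v_{4} + 2·v_{7}  ⇒ sig = (2; 1,1,2)
  • {1,5}:  v_{1} + v_{5} = 2·v_{0} + v_{4} + 2·v_{8}  ⇒ sig = (2; 1,2,2)
  • {1,7}:  v_{1} + v_{7} = 2·v_{6}  ⇒ sig = (2; 2)
  • {4,5,7}:  v_{4} + v_{5} + v_{7} = 0  ⇒ sig = (3; —)
  • {0,4,6,8}:  v_{0} + v_{4} + v_{6} + v_{8} = v_{1}  ⇒ sig = (4; 1)
  • {0,4,7,8}:  v_{0} + v_{4} + v_{7} + v_{8} = v_{6}  ⇒ sig = (4; 1)

Sorted signature multiset PRS(X):
    |P|=2: 9 collections, coeffs (), (1), (1,1), (1,1,1), (1,1,1), (1,1,1,1), (1,1,2), (1,2,2), (2)
    |P|=3: 1 collection, coeffs ()
    |P|=4: 2 collections, coeffs (1), (1)


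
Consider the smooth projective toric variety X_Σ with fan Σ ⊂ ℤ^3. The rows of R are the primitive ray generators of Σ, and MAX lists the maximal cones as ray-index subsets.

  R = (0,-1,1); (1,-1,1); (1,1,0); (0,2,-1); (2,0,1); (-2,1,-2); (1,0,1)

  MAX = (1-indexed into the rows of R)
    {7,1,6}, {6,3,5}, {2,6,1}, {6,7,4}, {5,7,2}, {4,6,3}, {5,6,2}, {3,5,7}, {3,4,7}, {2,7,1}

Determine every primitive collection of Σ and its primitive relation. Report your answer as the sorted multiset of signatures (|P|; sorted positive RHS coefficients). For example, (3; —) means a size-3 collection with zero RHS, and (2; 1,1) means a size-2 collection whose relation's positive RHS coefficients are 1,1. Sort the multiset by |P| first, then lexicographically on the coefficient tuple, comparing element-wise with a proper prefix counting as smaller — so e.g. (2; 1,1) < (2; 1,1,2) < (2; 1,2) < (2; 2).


Minimal non-faces — 9 found among 7 rays, 10 max cones:

  • {1,3}:  v_{1} + v_{3} = v_{7}  ⇒ sig = (2; 1)
  • {2,3}:  v_{2} + v_{3} = v_{5}  ⇒ sig = (2; 1)
  • {2,4}:  v_{2} + v_{4} = v_{3}  ⇒ sig = (2; 1)
  • {1,5}:  v_{1} + v_{5} = v_{2} + v_{7}  ⇒ sig = (2; 1,1)
  • {1,4}:  v_{1} + v_{4} = v_{6} + 2·v_{7}  ⇒ sig = (2; 1,2)
  • {4,5}:  v_{4} + v_{5} = 2·v_{3}  ⇒ sig = (2; 2)
  • {2,6,7}:  v_{2} + v_{6} + v_{7} = 0  ⇒ sig = (3; —)
  • {3,6,7}:  v_{3} + v_{6} + v_{7} = v_{4}  ⇒ sig = (3; 1)
  • {5,6,7}:  v_{5} + v_{6} + v_{7} = v_{3}  ⇒ sig = (3; 1)

Hence PRS(X_Σ) =
{ (2; 1) ×3,  (2; 1,1),  (2; 1,2),  (2; 2),  (3; —),  (3; 1) ×2 }


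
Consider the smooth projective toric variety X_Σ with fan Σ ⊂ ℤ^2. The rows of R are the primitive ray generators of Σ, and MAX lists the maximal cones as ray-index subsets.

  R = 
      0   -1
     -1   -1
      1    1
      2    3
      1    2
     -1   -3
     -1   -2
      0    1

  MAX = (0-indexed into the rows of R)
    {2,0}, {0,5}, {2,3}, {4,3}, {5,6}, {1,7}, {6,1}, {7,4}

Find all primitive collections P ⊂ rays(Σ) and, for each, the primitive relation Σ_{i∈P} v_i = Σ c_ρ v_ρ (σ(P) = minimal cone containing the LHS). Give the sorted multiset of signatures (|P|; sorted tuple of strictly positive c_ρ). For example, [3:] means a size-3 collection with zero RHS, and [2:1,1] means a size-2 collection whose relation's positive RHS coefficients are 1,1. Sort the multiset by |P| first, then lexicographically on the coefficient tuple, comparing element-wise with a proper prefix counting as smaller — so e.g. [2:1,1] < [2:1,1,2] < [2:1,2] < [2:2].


Primitive collections (20):

  P = {0,7}:  v_{0} + v_{7} = 0 — sig = [2:]
  P = {1,2}:  v_{1} + v_{2} = 0 — sig = [2:]
  P = {4,6}:  v_{4} + v_{6} = 0 — sig = [2:]
  P = {0,1}:  v_{0} + v_{1} = v_{6} — sig = [2:1]
  P = {0,4}:  v_{0} + v_{4} = v_{2} — sig = [2:1]
  P = {0,6}:  v_{0} + v_{6} = v_{5} — sig = [2:1]
  P = {1,3}:  v_{1} + v_{3} = v_{4} — sig = [2:1]
  P = {1,4}:  v_{1} + v_{4} = v_{7} — sig = [2:1]
  P = {2,4}:  v_{2} + v_{4} = v_{3} — sig = [2:1]
  P = {2,6}:  v_{2} + v_{6} = v_{0} — sig = [2:1]
  P = {2,7}:  v_{2} + v_{7} = v_{4} — sig = [2:1]
  P = {3,6}:  v_{3} + v_{6} = v_{2} — sig = [2:1]
  P = {4,5}:  v_{4} + v_{5} = v_{0} — sig = [2:1]
  P = {5,7}:  v_{5} + v_{7} = v_{6} — sig = [2:1]
  P = {6,7}:  v_{6} + v_{7} = v_{1} — sig = [2:1]
  P = {3,5}:  v_{3} + v_{5} = v_{0} + v_{2} — sig = [2:1,1]
  P = {0,3}:  v_{0} + v_{3} = 2·v_{2} — sig = [2:2]
  P = {1,5}:  v_{1} + v_{5} = 2·v_{6} — sig = [2:2]
  P = {2,5}:  v_{2} + v_{5} = 2·v_{0} — sig = [2:2]
  P = {3,7}:  v_{3} + v_{7} = 2·v_{4} — sig = [2:2]

Signatures (|P|; sorted positive RHS coefficients), sorted:
[[2:], [2:], [2:], [2:1], [2:1], [2:1], [2:1], [2:1], [2:1], [2:1], [2:1], [2:1], [2:1], [2:1], [2:1], [2:1,1], [2:2], [2:2], [2:2], [2:2]]


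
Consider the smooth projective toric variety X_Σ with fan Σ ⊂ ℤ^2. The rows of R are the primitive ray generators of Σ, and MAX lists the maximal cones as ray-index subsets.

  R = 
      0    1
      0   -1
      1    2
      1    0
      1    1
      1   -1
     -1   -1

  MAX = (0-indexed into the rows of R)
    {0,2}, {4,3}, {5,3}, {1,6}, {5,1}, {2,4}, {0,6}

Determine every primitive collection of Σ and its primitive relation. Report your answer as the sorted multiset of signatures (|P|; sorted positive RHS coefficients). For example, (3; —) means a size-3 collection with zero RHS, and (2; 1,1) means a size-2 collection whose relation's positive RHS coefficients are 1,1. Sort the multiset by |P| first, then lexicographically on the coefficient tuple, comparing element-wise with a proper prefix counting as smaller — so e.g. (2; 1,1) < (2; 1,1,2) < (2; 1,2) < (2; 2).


|primitive collections| = 14. Relations:

  • {0,1}:  v_{0} + v_{1} = 0  →  sig = (2; —)
  • {4,6}:  v_{4} + v_{6} = 0  →  sig = (2; —)
  • {0,3}:  v_{0} + v_{3} = v_{4}  →  sig = (2; 1)
  • {0,4}:  v_{0} + v_{4} = v_{2}  →  sig = (2; 1)
  • {0,5}:  v_{0} + v_{5} = v_{3}  →  sig = (2; 1)
  • {1,2}:  v_{1} + v_{2} = v_{4}  →  sig = (2; 1)
  • {1,3}:  v_{1} + v_{3} = v_{5}  →  sig = (2; 1)
  • {1,4}:  v_{1} + v_{4} = v_{3}  →  sig = (2; 1)
  • {2,6}:  v_{2} + v_{6} = v_{0}  →  sig = (2; 1)
  • {3,6}:  v_{3} + v_{6} = v_{1}  →  sig = (2; 1)
  • {2,5}:  v_{2} + v_{5} = v_{3} + v_{4}  →  sig = (2; 1,1)
  • {2,3}:  v_{2} + v_{3} = 2·v_{4}  →  sig = (2; 2)
  • {4,5}:  v_{4} + v_{5} = 2·v_{3}  →  sig = (2; 2)
  • {5,6}:  v_{5} + v_{6} = 2·v_{1}  →  sig = (2; 2)

Hence PRS(X_Σ) =
[(2; —), (2; —), (2; 1), (2; 1), (2; 1), (2; 1), (2; 1), (2; 1), (2; 1), (2; 1), (2; 1,1), (2; 2), (2; 2), (2; 2)]


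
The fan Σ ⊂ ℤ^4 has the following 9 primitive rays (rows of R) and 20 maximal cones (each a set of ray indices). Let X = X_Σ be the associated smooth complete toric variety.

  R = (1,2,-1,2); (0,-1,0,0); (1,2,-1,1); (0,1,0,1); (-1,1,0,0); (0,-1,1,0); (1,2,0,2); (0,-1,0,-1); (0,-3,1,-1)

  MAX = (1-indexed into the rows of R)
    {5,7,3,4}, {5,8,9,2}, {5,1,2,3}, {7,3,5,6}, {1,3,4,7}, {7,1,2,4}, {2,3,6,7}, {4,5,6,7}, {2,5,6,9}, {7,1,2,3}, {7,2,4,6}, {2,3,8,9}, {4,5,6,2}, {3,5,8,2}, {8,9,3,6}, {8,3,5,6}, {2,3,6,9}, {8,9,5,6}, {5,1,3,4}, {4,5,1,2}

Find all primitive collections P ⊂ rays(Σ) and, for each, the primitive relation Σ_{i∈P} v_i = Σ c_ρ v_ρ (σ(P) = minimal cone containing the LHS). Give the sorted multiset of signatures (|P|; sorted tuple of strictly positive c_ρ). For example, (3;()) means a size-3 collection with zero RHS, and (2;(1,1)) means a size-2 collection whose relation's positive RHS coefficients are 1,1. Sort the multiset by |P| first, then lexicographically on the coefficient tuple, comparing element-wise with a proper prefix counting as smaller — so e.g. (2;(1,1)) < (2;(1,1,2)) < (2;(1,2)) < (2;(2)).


14 minimal non-faces of Δ(Σ) (on 9 rays):

  P={4,8}:  v_{4} + v_{8} = 0  so sig = (2;())
  P={1,6}:  v_{1} + v_{6} = v_{2} + v_{7}  so sig = (2;(1,1))
  P={1,8}:  v_{1} + v_{8} = v_{2} + v_{3}  so sig = (2;(1,1))
  P={4,9}:  v_{4} + v_{9} = v_{2} + v_{6}  so sig = (2;(1,1))
  P={7,8}:  v_{7} + v_{8} = v_{3} + v_{6}  so sig = (2;(1,1))
  P={1,9}:  v_{1} + v_{9} = 2·v_{2} + v_{3} + v_{6}  so sig = (2;(1,1,2))
  P={7,9}:  v_{7} + v_{9} = v_{2} + v_{3} + 2·v_{6}  so sig = (2;(1,1,2))
  P={3,5,9}:  v_{3} + v_{5} + v_{9} = 0  so sig = (3;())
  P={2,3,4}:  v_{2} + v_{3} + v_{4} = v_{1}  so sig = (3;(1))
  P={2,6,8}:  v_{2} + v_{6} + v_{8} = v_{9}  so sig = (3;(1))
  P={3,4,6}:  v_{3} + v_{4} + v_{6} = v_{7}  so sig = (3;(1))
  P={1,5,7}:  v_{1} + v_{5} + v_{7} = v_{3} + 3·v_{4}  so sig = (3;(1,3))
  P={2,5,7}:  v_{2} + v_{5} + v_{7} = 2·v_{4}  so sig = (3;(2))
  P={2,3,5,6}:  v_{2} + v_{3} + v_{5} + v_{6} = v_{4}  so sig = (4;(1))

so the primitive-relation signature multiset is
[(2;()), (2;(1,1)), (2;(1,1)), (2;(1,1)), (2;(1,1)), (2;(1,1,2)), (2;(1,1,2)), (3;()), (3;(1)), (3;(1)), (3;(1)), (3;(1,3)), (3;(2)), (4;(1))]


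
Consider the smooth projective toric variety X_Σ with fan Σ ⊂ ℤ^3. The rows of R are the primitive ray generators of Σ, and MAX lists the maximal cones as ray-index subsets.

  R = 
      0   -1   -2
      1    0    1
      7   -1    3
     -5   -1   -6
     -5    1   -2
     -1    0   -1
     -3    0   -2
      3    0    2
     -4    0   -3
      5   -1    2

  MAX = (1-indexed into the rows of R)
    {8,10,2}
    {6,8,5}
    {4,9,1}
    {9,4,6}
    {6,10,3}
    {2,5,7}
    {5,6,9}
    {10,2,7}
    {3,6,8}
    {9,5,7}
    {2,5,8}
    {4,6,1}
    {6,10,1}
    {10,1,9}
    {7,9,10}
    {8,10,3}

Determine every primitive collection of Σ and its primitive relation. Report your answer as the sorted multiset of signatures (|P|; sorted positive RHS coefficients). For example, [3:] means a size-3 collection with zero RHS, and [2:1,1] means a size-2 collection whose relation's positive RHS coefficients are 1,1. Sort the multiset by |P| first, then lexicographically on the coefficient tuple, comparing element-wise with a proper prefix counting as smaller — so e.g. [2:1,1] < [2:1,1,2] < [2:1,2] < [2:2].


24 collections generate NE(X_Σ); each relation:

  {2,6}:  v_{2} + v_{6} = 0  so sig = [2:]
  {5,10}:  v_{5} + v_{10} = 0  so sig = [2:]
  {7,8}:  v_{7} + v_{8} = 0  so sig = [2:]
  {2,9}:  v_{2} + v_{9} = v_{7}  so sig = [2:1]
  {6,7}:  v_{6} + v_{7} = v_{9}  so sig = [2:1]
  {8,9}:  v_{8} + v_{9} = v_{6}  so sig = [2:1]
  {1,2}:  v_{1} + v_{2} = v_{9} + v_{10}  so sig = [2:1,1]
  {1,5}:  v_{1} + v_{5} = v_{6} + v_{9}  so sig = [2:1,1]
  {2,3}:  v_{2} + v_{3} = v_{8} + v_{10}  so sig = [2:1,1]
  {2,4}:  v_{2} + v_{4} = v_{1} + v_{9}  so sig = [2:1,1]
  {3,5}:  v_{3} + v_{5} = v_{6} + v_{8}  so sig = [2:1,1]
  {3,7}:  v_{3} + v_{7} = v_{6} + v_{10}  so sig = [2:1,1]
  {3,4}:  v_{3} + v_{4} = v_{1} + 3·v_{6} + v_{10}  so sig = [2:1,1,3]
  {1,7}:  v_{1} + v_{7} = 2·v_{9} + v_{10}  so sig = [2:1,2]
  {1,8}:  v_{1} + v_{8} = 2·v_{6} + v_{10}  so sig = [2:1,2]
  {3,9}:  v_{3} + v_{9} = 2·v_{6} + v_{10}  so sig = [2:1,2]
  {4,7}:  v_{4} + v_{7} = v_{1} + 2·v_{9}  so sig = [2:1,2]
  {4,8}:  v_{4} + v_{8} = v_{1} + 2·v_{6}  so sig = [2:1,2]
  {4,10}:  v_{4} + v_{10} = 2·v_{1}  so sig = [2:2]
  {4,5}:  v_{4} + v_{5} = 2·v_{6} + 2·v_{9}  so sig = [2:2,2]
  {1,3}:  v_{1} + v_{3} = 3·v_{6} + 2·v_{10}  so sig = [2:2,3]
  {1,6,9}:  v_{1} + v_{6} + v_{9} = v_{4}  so sig = [3:1]
  {6,8,10}:  v_{6} + v_{8} + v_{10} = v_{3}  so sig = [3:1]
  {6,9,10}:  v_{6} + v_{9} + v_{10} = v_{1}  so sig = [3:1]

so the primitive-relation signature multiset is
    |P|=2: 21 collections, coeffs (), (), (), (1), (1), (1), (1,1), (1,1), (1,1), (1,1), (1,1), (1,1), (1,1,3), (1,2), (1,2), (1,2), (1,2), (1,2), (2), (2,2), (2,3)
    |P|=3: 3 collections, coeffs (1), (1), (1)
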